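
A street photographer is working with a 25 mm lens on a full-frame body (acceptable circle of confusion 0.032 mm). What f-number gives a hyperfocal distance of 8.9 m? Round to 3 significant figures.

f/2.20

Rearrange H = f²/(N·c) + f for N: N = f² / ((H − f)·c).
N = 25² / ((8900 − 25) × 0.032) = 625 / 284.0 ≈ 2.20.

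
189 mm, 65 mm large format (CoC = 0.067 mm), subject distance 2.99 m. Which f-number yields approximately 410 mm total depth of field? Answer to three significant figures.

Write h = H − f = f²/(N·c). The thin-lens limits are Dn = s·h/(h + (s−f)) and Df = s·h/(h − (s−f)), so DoF = Df − Dn = 2·s·(s−f)·h / (h² − (s−f)²).
That is a quadratic in h: DoF·h² − 2·s·(s−f)·h − DoF·(s−f)² = 0 ⇒ h = (s−f)·(s + √(s² + DoF²)) / DoF = 2801 × (2990 + √(2990² + 410²)) / 410 = 2801 × (2990 + 3017.98) / 410 ≈ 41045 mm.
Then N = f²/(c·h) = 189² / (0.067 × 41045) = 35721 / 2750.0 ≈ 13.

f/13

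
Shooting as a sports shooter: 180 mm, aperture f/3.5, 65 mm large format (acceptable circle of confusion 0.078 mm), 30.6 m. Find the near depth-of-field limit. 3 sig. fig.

24.4 m

Hyperfocal distance H = f²/(N·c) + f = 180²/(3.5 × 0.078) + 180 = 32400/0.273 + 180 ≈ 118861.3 mm ≈ 118.9 m.
Near limit Dn = s·(H − f)/(H + s − 2f) = 30600 × (118861.3 − 180) / (118861.3 + 30600 − 2 × 180) = 30600 × 118681.3 / 149101.3 ≈ 24357 mm ≈ 24.4 m.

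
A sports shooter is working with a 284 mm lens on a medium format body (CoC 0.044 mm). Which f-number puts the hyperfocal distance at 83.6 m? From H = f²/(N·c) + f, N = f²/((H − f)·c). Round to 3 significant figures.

f/22

Rearrange H = f²/(N·c) + f for N: N = f² / ((H − f)·c).
N = 284² / ((83600 − 284) × 0.044) = 80656 / 3666 ≈ 22.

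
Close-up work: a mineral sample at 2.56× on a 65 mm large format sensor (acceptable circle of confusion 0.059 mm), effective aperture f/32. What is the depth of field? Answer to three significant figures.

At magnification m, DoF ≈ 2·N_eff·c/m² = 2 × 32 × 0.059 / 2.56² = 3.776 / 6.554 ≈ 0.576 mm.

0.576 mm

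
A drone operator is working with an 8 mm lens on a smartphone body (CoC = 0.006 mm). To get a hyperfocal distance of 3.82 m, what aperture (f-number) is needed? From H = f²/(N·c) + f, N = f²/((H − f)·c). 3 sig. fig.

f/2.80

Rearrange H = f²/(N·c) + f for N: N = f² / ((H − f)·c).
N = 8² / ((3820 − 8) × 0.006) = 64 / 22.87 ≈ 2.80.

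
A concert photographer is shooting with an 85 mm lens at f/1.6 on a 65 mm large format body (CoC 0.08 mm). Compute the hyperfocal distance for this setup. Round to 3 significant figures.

Hyperfocal distance H = f²/(N·c) + f = 85²/(1.6 × 0.08) + 85 = 7225/0.128 + 85 ≈ 56530.3 mm ≈ 56.5 m.

56.5 m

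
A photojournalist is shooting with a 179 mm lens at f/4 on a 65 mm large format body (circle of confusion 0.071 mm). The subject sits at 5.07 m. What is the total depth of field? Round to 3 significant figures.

440 mm

Hyperfocal distance H = f²/(N·c) + f = 179²/(4 × 0.071) + 179 = 32041/0.284 + 179 ≈ 112999.4 mm ≈ 113.0 m.
Near limit Dn = s·(H − f)/(H + s − 2f) = 5070 × (112999.4 − 179) / (112999.4 + 5070 − 2 × 179) = 5070 × 112820.4 / 117711.4 ≈ 4859.34 mm.
Far limit Df = s·(H − f)/(H − s) = 5070 × (112999.4 − 179) / (112999.4 − 5070) = 5070 × 112820.4 / 107929.4 ≈ 5299.76 mm.
Depth of field = Df − Dn = 5299.76 − 4859.34 ≈ 440.42 mm.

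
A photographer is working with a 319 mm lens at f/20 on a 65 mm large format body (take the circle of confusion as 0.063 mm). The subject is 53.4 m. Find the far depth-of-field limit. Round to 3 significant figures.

Hyperfocal distance H = f²/(N·c) + f = 319²/(20 × 0.063) + 319 = 101761/1.26 + 319 ≈ 81081.7 mm ≈ 81.08 m.
Far limit Df = s·(H − f)/(H − s) = 53400 × (81081.7 − 319) / (81081.7 − 53400) = 53400 × 80762.7 / 27681.7 ≈ 155797 mm ≈ 156 m.

156 m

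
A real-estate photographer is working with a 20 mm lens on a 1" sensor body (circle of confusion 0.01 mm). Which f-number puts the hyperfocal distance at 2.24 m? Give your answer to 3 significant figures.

f/18

Rearrange H = f²/(N·c) + f for N: N = f² / ((H − f)·c).
N = 20² / ((2240 − 20) × 0.01) = 400 / 22.20 ≈ 18.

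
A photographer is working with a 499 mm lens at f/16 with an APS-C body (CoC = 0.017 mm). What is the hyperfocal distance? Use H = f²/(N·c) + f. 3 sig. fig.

Hyperfocal distance H = f²/(N·c) + f = 499²/(16 × 0.017) + 499 = 249001/0.272 + 499 ≈ 915943.9 mm ≈ 916 m.

916 m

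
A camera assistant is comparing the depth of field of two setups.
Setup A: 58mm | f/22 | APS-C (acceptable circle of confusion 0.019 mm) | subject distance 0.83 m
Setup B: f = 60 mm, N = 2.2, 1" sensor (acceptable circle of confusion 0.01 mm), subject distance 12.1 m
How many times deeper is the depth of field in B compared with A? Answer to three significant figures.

11.1

Setup A: H = 58²/(22×0.019) + 58 ≈ 8105.8 mm; DoF = Df − Dn = 918.07 − 757.35 ≈ 160.72 mm.
Setup B: H = 60²/(2.2×0.01) + 60 ≈ 163696.4 mm; DoF = Df − Dn = 13061.0 − 11270.7 ≈ 1790.3 mm.
Ratio = 1790.3 / 160.72 ≈ 11.1.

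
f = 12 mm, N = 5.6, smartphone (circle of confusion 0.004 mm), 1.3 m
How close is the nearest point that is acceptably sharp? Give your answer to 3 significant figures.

Hyperfocal distance H = f²/(N·c) + f = 12²/(5.6 × 0.004) + 12 = 144/0.0224 + 12 ≈ 6440.6 mm ≈ 6.441 m.
Near limit Dn = s·(H − f)/(H + s − 2f) = 1300 × (6440.6 − 12) / (6440.6 + 1300 − 2 × 12) = 1300 × 6428.6 / 7716.6 ≈ 1083.0 mm ≈ 1.08 m.

1.08 m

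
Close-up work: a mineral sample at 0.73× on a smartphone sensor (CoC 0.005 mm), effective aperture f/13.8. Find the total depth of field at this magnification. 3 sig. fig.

0.259 mm

At magnification m, DoF ≈ 2·N_eff·c/m² = 2 × 13.8 × 0.005 / 0.73² = 0.138 / 0.5329 ≈ 0.259 mm.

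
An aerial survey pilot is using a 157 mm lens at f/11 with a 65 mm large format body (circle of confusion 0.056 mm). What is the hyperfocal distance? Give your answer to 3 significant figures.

40.2 m

Hyperfocal distance H = f²/(N·c) + f = 157²/(11 × 0.056) + 157 = 24649/0.616 + 157 ≈ 40171.6 mm ≈ 40.2 m.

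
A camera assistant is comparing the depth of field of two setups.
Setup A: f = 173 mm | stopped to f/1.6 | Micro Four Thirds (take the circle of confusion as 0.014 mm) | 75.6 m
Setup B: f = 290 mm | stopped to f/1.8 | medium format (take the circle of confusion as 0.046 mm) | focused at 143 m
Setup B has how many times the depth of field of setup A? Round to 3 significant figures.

4.79

Setup A: H = 173²/(1.6×0.014) + 173 ≈ 1336289.1 mm; DoF = Df − Dn = 80123.1 − 71560.2 ≈ 8562.9 mm.
Setup B: H = 290²/(1.8×0.046) + 290 ≈ 1015990.5 mm; DoF = Df − Dn = 166377 − 125383 ≈ 40994 mm.
Ratio = 40994 / 8562.9 ≈ 4.79.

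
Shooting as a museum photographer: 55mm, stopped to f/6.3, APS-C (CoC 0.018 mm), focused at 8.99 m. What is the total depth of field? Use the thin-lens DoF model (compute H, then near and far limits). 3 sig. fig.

6.78 m

Hyperfocal distance H = f²/(N·c) + f = 55²/(6.3 × 0.018) + 55 = 3025/0.1134 + 55 ≈ 26730.5 mm ≈ 26.73 m.
Near limit Dn = s·(H − f)/(H + s − 2f) = 8990 × (26730.5 − 55) / (26730.5 + 8990 − 2 × 55) = 8990 × 26675.5 / 35610.5 ≈ 6734.3 mm.
Far limit Df = s·(H − f)/(H − s) = 8990 × (26730.5 − 55) / (26730.5 − 8990) = 8990 × 26675.5 / 17740.5 ≈ 13517.8 mm.
Depth of field = Df − Dn = 13517.8 − 6734.3 ≈ 6783.5 mm ≈ 6.78 m.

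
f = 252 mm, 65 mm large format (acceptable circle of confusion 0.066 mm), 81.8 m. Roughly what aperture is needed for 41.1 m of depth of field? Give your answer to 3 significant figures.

f/2.80

Write h = H − f = f²/(N·c). The thin-lens limits are Dn = s·h/(h + (s−f)) and Df = s·h/(h − (s−f)), so DoF = Df − Dn = 2·s·(s−f)·h / (h² − (s−f)²).
That is a quadratic in h: DoF·h² − 2·s·(s−f)·h − DoF·(s−f)² = 0 ⇒ h = (s−f)·(s + √(s² + DoF²)) / DoF = 81548 × (81800 + √(81800² + 41100²)) / 41100 = 81548 × (81800 + 91544.8) / 41100 ≈ 343940 mm.
Then N = f²/(c·h) = 252² / (0.066 × 343940) = 63504 / 22700 ≈ 2.80.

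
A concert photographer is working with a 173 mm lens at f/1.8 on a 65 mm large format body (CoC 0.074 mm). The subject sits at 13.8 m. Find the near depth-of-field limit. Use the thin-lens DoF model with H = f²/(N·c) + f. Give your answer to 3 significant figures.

13.0 m

Hyperfocal distance H = f²/(N·c) + f = 173²/(1.8 × 0.074) + 173 = 29929/0.1332 + 173 ≈ 224865.2 mm ≈ 224.9 m.
Near limit Dn = s·(H − f)/(H + s − 2f) = 13800 × (224865.2 − 173) / (224865.2 + 13800 − 2 × 173) = 13800 × 224692.2 / 238319.2 ≈ 13011 mm ≈ 13.0 m.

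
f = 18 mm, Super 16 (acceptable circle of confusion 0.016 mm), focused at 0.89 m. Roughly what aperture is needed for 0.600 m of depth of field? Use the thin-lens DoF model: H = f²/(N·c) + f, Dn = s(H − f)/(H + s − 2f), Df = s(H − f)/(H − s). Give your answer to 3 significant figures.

f/7.10

Write h = H − f = f²/(N·c). The thin-lens limits are Dn = s·h/(h + (s−f)) and Df = s·h/(h − (s−f)), so DoF = Df − Dn = 2·s·(s−f)·h / (h² − (s−f)²).
That is a quadratic in h: DoF·h² − 2·s·(s−f)·h − DoF·(s−f)² = 0 ⇒ h = (s−f)·(s + √(s² + DoF²)) / DoF = 872 × (890 + √(890² + 600²)) / 600 = 872 × (890 + 1073.36) / 600 ≈ 2853.4 mm.
Then N = f²/(c·h) = 18² / (0.016 × 2853.4) = 324 / 45.655 ≈ 7.10.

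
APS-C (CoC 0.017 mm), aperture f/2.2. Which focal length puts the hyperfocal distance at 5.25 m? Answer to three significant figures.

From H = f²/(N·c) + f, with f ≪ H: f ≈ √(H·N·c) = √(5250 × 2.2 × 0.017) = √196.35 ≈ 14.01 mm.
The +f correction barely moves this — solving exactly, f² + N·c·f − N·c·H = 0 ⇒ f = (−N·c + √((N·c)² + 4·N·c·H))/2 = (−0.0374 + √785.40)/2 ≈ 13.994 mm, so f ≈ 14.0 mm.

14.0 mm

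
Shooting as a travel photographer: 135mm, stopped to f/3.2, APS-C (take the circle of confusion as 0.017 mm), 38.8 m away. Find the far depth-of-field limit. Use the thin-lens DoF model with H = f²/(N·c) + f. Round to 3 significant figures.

Hyperfocal distance H = f²/(N·c) + f = 135²/(3.2 × 0.017) + 135 = 18225/0.0544 + 135 ≈ 335153.4 mm ≈ 335.2 m.
Far limit Df = s·(H − f)/(H − s) = 38800 × (335153.4 − 135) / (335153.4 − 38800) = 38800 × 335018.4 / 296353.4 ≈ 43862 mm ≈ 43.9 m.

43.9 m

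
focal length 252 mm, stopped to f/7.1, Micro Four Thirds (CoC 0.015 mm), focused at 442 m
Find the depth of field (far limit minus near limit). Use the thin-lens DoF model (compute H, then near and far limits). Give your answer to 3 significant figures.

1450 m

Hyperfocal distance H = f²/(N·c) + f = 252²/(7.1 × 0.015) + 252 = 63504/0.1065 + 252 ≈ 596533.7 mm ≈ 596.5 m.
Near limit Dn = s·(H − f)/(H + s − 2f) = 442000 × (596533.7 − 252) / (596533.7 + 442000 − 2 × 252) = 442000 × 596281.7 / 1038029.7 ≈ 253901 mm.
Far limit Df = s·(H − f)/(H − s) = 442000 × (596533.7 − 252) / (596533.7 − 442000) = 442000 × 596281.7 / 154533.7 ≈ 1705495 mm.
Depth of field = Df − Dn = 1705495 − 253901 ≈ 1451594 mm ≈ 1450 m.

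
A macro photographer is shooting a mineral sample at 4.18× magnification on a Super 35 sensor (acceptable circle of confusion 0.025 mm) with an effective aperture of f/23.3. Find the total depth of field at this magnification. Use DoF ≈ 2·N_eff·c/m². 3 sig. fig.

0.0667 mm

At magnification m, DoF ≈ 2·N_eff·c/m² = 2 × 23.3 × 0.025 / 4.18² = 1.165 / 17.47 ≈ 0.0667 mm.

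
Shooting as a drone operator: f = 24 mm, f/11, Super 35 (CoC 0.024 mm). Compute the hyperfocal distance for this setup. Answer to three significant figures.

Hyperfocal distance H = f²/(N·c) + f = 24²/(11 × 0.024) + 24 = 576/0.264 + 24 ≈ 2205.8 mm ≈ 2.21 m.

2.21 m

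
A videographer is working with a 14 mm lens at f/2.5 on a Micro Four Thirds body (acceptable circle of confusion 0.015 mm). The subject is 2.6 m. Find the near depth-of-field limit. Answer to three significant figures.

1.74 m

Hyperfocal distance H = f²/(N·c) + f = 14²/(2.5 × 0.015) + 14 = 196/0.0375 + 14 ≈ 5240.7 mm ≈ 5.241 m.
Near limit Dn = s·(H − f)/(H + s − 2f) = 2600 × (5240.7 − 14) / (5240.7 + 2600 − 2 × 14) = 2600 × 5226.7 / 7812.7 ≈ 1739.4 mm ≈ 1.74 m.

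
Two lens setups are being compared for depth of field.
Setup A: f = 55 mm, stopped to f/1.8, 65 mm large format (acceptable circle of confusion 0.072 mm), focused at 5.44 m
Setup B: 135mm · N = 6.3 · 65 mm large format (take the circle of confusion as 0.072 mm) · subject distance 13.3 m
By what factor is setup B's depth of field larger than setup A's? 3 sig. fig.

Setup A: H = 55²/(1.8×0.072) + 55 ≈ 23396.0 mm; DoF = Df − Dn = 7071.5 − 4420.2 ≈ 2651.3 mm.
Setup B: H = 135²/(6.3×0.072) + 135 ≈ 40313.6 mm; DoF = Df − Dn = 19781.7 − 10017.6 ≈ 9764.1 mm.
Ratio = 9764.1 / 2651.3 ≈ 3.68.

3.68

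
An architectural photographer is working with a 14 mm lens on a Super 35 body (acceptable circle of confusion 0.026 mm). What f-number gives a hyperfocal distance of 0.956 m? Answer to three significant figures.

Rearrange H = f²/(N·c) + f for N: N = f² / ((H − f)·c).
N = 14² / ((956 − 14) × 0.026) = 196 / 24.49 ≈ 8.

f/8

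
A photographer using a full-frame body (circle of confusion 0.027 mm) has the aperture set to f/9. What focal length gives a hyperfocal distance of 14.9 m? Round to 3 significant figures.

60.1 mm

From H = f²/(N·c) + f, with f ≪ H: f ≈ √(H·N·c) = √(14900 × 9 × 0.027) = √3620.7 ≈ 60.17 mm.
Exact: f² + N·c·f − N·c·H = 0 ⇒ f = (−N·c + √((N·c)² + 4·N·c·H))/2 = (−0.243 + √14483)/2 ≈ 60.051 mm ≈ 60.1 mm.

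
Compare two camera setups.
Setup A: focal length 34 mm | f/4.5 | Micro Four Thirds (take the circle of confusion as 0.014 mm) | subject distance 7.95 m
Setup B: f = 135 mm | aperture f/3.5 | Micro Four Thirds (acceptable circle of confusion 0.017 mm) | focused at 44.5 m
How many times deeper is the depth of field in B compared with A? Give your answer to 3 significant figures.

Setup A: H = 34²/(4.5×0.014) + 34 ≈ 18383.2 mm; DoF = Df − Dn = 13981.9 − 5554.0 ≈ 8427.9 mm.
Setup B: H = 135²/(3.5×0.017) + 135 ≈ 306437.5 mm; DoF = Df − Dn = 52037 − 38870 ≈ 13167 mm.
Ratio = 13167 / 8427.9 ≈ 1.56.

1.56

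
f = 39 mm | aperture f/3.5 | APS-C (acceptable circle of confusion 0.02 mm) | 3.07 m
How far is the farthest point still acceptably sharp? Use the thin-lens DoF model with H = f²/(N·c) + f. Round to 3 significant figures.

3.57 m

Hyperfocal distance H = f²/(N·c) + f = 39²/(3.5 × 0.02) + 39 = 1521/0.07 + 39 ≈ 21767.6 mm ≈ 21.77 m.
Far limit Df = s·(H − f)/(H − s) = 3070 × (21767.6 − 39) / (21767.6 − 3070) = 3070 × 21728.6 / 18697.6 ≈ 3567.7 mm ≈ 3.57 m.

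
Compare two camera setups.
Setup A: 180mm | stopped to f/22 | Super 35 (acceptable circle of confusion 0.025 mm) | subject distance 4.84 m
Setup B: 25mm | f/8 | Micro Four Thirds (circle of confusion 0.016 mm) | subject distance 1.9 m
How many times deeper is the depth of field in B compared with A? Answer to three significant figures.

2.22

Setup A: H = 180²/(22×0.025) + 180 ≈ 59089.1 mm; DoF = Df − Dn = 5255.76 − 4485.20 ≈ 770.56 mm.
Setup B: H = 25²/(8×0.016) + 25 ≈ 4907.8 mm; DoF = Df − Dn = 3084.4 − 1372.8 ≈ 1711.6 mm.
Ratio = 1711.6 / 770.56 ≈ 2.22.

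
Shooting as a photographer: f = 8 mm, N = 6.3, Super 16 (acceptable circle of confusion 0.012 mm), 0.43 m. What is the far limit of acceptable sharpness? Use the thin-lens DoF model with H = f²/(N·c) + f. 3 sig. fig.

Hyperfocal distance H = f²/(N·c) + f = 8²/(6.3 × 0.012) + 8 = 64/0.0756 + 8 ≈ 854.6 mm ≈ 0.855 m.
Far limit Df = s·(H − f)/(H − s) = 430 × (854.6 − 8) / (854.6 − 430) = 430 × 846.6 / 424.6 ≈ 857.41 mm ≈ 0.857 m.

0.857 m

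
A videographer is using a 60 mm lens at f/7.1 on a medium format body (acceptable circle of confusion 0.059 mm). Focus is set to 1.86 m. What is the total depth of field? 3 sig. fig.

Hyperfocal distance H = f²/(N·c) + f = 60²/(7.1 × 0.059) + 60 = 3600/0.4189 + 60 ≈ 8653.9 mm ≈ 8.654 m.
Near limit Dn = s·(H − f)/(H + s − 2f) = 1860 × (8653.9 − 60) / (8653.9 + 1860 − 2 × 60) = 1860 × 8593.9 / 10393.9 ≈ 1537.89 mm.
Far limit Df = s·(H − f)/(H − s) = 1860 × (8653.9 − 60) / (8653.9 − 1860) = 1860 × 8593.9 / 6793.9 ≈ 2352.79 mm.
Depth of field = Df − Dn = 2352.79 − 1537.89 ≈ 814.90 mm ≈ 0.815 m.

0.815 m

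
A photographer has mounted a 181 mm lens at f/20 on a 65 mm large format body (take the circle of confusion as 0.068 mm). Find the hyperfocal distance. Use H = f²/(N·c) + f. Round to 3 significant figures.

24.3 m

Hyperfocal distance H = f²/(N·c) + f = 181²/(20 × 0.068) + 181 = 32761/1.36 + 181 ≈ 24270.0 mm ≈ 24.3 m.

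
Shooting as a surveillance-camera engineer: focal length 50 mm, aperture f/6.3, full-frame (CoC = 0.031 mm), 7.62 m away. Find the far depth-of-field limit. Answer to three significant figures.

18.6 m

Hyperfocal distance H = f²/(N·c) + f = 50²/(6.3 × 0.031) + 50 = 2500/0.1953 + 50 ≈ 12850.8 mm ≈ 12.85 m.
Far limit Df = s·(H − f)/(H − s) = 7620 × (12850.8 − 50) / (12850.8 − 7620) = 7620 × 12800.8 / 5230.8 ≈ 18648 mm ≈ 18.6 m.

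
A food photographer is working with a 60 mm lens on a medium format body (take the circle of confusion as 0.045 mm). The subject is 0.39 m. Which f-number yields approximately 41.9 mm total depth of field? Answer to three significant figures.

Write h = H − f = f²/(N·c). The thin-lens limits are Dn = s·h/(h + (s−f)) and Df = s·h/(h − (s−f)), so DoF = Df − Dn = 2·s·(s−f)·h / (h² − (s−f)²).
That is a quadratic in h: DoF·h² − 2·s·(s−f)·h − DoF·(s−f)² = 0 ⇒ h = (s−f)·(s + √(s² + DoF²)) / DoF = 330 × (390 + √(390² + 41.9²)) / 41.9 = 330 × (390 + 392.244) / 41.9 ≈ 6160.9 mm.
Then N = f²/(c·h) = 60² / (0.045 × 6160.9) = 3600 / 277.24 ≈ 13.

f/13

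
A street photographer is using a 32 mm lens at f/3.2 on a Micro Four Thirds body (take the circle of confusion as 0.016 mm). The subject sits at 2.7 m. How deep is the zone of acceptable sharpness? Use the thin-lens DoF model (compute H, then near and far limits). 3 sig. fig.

Hyperfocal distance H = f²/(N·c) + f = 32²/(3.2 × 0.016) + 32 = 1024/0.0512 + 32 ≈ 20032.0 mm ≈ 20.03 m.
Near limit Dn = s·(H − f)/(H + s − 2f) = 2700 × (20032.0 − 32) / (20032.0 + 2700 − 2 × 32) = 2700 × 20000.0 / 22668.0 ≈ 2382.21 mm.
Far limit Df = s·(H − f)/(H − s) = 2700 × (20032.0 − 32) / (20032.0 − 2700) = 2700 × 20000.0 / 17332.0 ≈ 3115.62 mm.
Depth of field = Df − Dn = 3115.62 − 2382.21 ≈ 733.41 mm ≈ 0.733 m.

0.733 m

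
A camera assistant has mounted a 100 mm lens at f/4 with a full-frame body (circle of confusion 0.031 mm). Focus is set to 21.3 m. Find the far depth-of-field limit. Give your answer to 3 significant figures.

Hyperfocal distance H = f²/(N·c) + f = 100²/(4 × 0.031) + 100 = 10000/0.124 + 100 ≈ 80745.2 mm ≈ 80.75 m.
Far limit Df = s·(H − f)/(H − s) = 21300 × (80745.2 − 100) / (80745.2 − 21300) = 21300 × 80645.2 / 59445.2 ≈ 28896 mm ≈ 28.9 m.

28.9 m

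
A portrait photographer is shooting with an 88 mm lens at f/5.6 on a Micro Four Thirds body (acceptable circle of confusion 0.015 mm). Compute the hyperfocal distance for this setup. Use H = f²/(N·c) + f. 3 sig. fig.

92.3 m

Hyperfocal distance H = f²/(N·c) + f = 88²/(5.6 × 0.015) + 88 = 7744/0.084 + 88 ≈ 92278.5 mm ≈ 92.3 m.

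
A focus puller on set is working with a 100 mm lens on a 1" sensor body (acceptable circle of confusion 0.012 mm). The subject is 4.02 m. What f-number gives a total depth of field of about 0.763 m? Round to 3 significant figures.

Write h = H − f = f²/(N·c). The thin-lens limits are Dn = s·h/(h + (s−f)) and Df = s·h/(h − (s−f)), so DoF = Df − Dn = 2·s·(s−f)·h / (h² − (s−f)²).
That is a quadratic in h: DoF·h² − 2·s·(s−f)·h − DoF·(s−f)² = 0 ⇒ h = (s−f)·(s + √(s² + DoF²)) / DoF = 3920 × (4020 + √(4020² + 763²)) / 763 = 3920 × (4020 + 4091.77) / 763 ≈ 41675 mm.
Then N = f²/(c·h) = 100² / (0.012 × 41675) = 10000 / 500.10 ≈ 20.

f/20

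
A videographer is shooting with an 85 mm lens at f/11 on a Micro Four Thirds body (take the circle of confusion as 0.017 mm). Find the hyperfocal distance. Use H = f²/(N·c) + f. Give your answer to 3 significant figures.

38.7 m

Hyperfocal distance H = f²/(N·c) + f = 85²/(11 × 0.017) + 85 = 7225/0.187 + 85 ≈ 38721.4 mm ≈ 38.7 m.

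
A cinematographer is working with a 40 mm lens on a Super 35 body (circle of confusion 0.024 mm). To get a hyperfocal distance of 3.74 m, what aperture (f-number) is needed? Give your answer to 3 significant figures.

f/18

Rearrange H = f²/(N·c) + f for N: N = f² / ((H − f)·c).
N = 40² / ((3740 − 40) × 0.024) = 1600 / 88.80 ≈ 18.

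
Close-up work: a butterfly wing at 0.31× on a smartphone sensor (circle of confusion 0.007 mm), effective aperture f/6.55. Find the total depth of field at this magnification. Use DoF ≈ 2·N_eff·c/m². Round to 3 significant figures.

At magnification m, DoF ≈ 2·N_eff·c/m² = 2 × 6.55 × 0.007 / 0.31² = 0.0917 / 0.0961 ≈ 0.954 mm.

0.954 mm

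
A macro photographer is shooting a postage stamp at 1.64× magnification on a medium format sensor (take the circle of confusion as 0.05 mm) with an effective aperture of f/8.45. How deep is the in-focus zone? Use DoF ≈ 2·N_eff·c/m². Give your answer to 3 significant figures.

At magnification m, DoF ≈ 2·N_eff·c/m² = 2 × 8.45 × 0.05 / 1.64² = 0.845 / 2.69 ≈ 0.314 mm.

0.314 mm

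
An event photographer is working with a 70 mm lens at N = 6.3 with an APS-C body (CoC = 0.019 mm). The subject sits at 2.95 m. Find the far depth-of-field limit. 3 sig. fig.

Hyperfocal distance H = f²/(N·c) + f = 70²/(6.3 × 0.019) + 70 = 4900/0.1197 + 70 ≈ 41005.7 mm ≈ 41.01 m.
Far limit Df = s·(H − f)/(H − s) = 2950 × (41005.7 − 70) / (41005.7 − 2950) = 2950 × 40935.7 / 38055.7 ≈ 3173.3 mm ≈ 3.17 m.

3.17 m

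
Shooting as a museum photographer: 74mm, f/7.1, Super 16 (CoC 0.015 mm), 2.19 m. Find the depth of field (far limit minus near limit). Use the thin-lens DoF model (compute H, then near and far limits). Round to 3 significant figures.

181 mm

Hyperfocal distance H = f²/(N·c) + f = 74²/(7.1 × 0.015) + 74 = 5476/0.1065 + 74 ≈ 51491.8 mm ≈ 51.49 m.
Near limit Dn = s·(H − f)/(H + s − 2f) = 2190 × (51491.8 − 74) / (51491.8 + 2190 − 2 × 74) = 2190 × 51417.8 / 53533.8 ≈ 2103.44 mm.
Far limit Df = s·(H − f)/(H − s) = 2190 × (51491.8 − 74) / (51491.8 − 2190) = 2190 × 51417.8 / 49301.8 ≈ 2283.99 mm.
Depth of field = Df − Dn = 2283.99 − 2103.44 ≈ 180.55 mm.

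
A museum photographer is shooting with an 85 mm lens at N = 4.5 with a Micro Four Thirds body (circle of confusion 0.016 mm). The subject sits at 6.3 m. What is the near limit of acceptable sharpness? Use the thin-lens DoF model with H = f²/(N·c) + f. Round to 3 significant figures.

Hyperfocal distance H = f²/(N·c) + f = 85²/(4.5 × 0.016) + 85 = 7225/0.072 + 85 ≈ 100432.2 mm ≈ 100.4 m.
Near limit Dn = s·(H − f)/(H + s − 2f) = 6300 × (100432.2 − 85) / (100432.2 + 6300 − 2 × 85) = 6300 × 100347.2 / 106562.2 ≈ 5932.6 mm ≈ 5.93 m.

5.93 m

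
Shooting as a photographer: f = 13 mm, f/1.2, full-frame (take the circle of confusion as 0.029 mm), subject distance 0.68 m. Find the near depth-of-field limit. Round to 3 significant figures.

Hyperfocal distance H = f²/(N·c) + f = 13²/(1.2 × 0.029) + 13 = 169/0.0348 + 13 ≈ 4869.3 mm ≈ 4.869 m.
Near limit Dn = s·(H − f)/(H + s − 2f) = 680 × (4869.3 − 13) / (4869.3 + 680 − 2 × 13) = 680 × 4856.3 / 5523.3 ≈ 597.88 mm ≈ 0.598 m.

0.598 m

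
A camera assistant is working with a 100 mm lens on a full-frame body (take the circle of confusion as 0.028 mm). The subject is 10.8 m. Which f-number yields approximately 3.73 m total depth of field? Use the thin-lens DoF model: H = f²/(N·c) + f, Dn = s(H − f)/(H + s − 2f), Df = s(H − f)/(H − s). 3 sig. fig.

f/5.60

Write h = H − f = f²/(N·c). The thin-lens limits are Dn = s·h/(h + (s−f)) and Df = s·h/(h − (s−f)), so DoF = Df − Dn = 2·s·(s−f)·h / (h² − (s−f)²).
That is a quadratic in h: DoF·h² − 2·s·(s−f)·h − DoF·(s−f)² = 0 ⇒ h = (s−f)·(s + √(s² + DoF²)) / DoF = 10700 × (10800 + √(10800² + 3730²)) / 3730 = 10700 × (10800 + 11426.0) / 3730 ≈ 63758 mm.
Then N = f²/(c·h) = 100² / (0.028 × 63758) = 10000 / 1785.2 ≈ 5.60.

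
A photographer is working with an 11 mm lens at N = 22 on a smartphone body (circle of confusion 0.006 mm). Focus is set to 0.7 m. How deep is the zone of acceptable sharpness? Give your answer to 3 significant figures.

2.42 m

Hyperfocal distance H = f²/(N·c) + f = 11²/(22 × 0.006) + 11 = 121/0.132 + 11 ≈ 927.7 mm ≈ 0.928 m.
Near limit Dn = s·(H − f)/(H + s − 2f) = 700 × (927.7 − 11) / (927.7 + 700 − 2 × 11) = 700 × 916.7 / 1605.7 ≈ 399.6 mm.
Far limit Df = s·(H − f)/(H − s) = 700 × (927.7 − 11) / (927.7 − 700) = 700 × 916.7 / 227.7 ≈ 2818.4 mm.
Depth of field = Df − Dn = 2818.4 − 399.6 ≈ 2418.8 mm ≈ 2.42 m.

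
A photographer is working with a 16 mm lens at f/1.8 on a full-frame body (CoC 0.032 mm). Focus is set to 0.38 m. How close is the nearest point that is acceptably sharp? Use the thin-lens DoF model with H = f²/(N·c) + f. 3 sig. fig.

Hyperfocal distance H = f²/(N·c) + f = 16²/(1.8 × 0.032) + 16 = 256/0.0576 + 16 ≈ 4460.4 mm ≈ 4.460 m.
Near limit Dn = s·(H − f)/(H + s − 2f) = 380 × (4460.4 − 16) / (4460.4 + 380 − 2 × 16) = 380 × 4444.4 / 4808.4 ≈ 351.23 mm.

351 mm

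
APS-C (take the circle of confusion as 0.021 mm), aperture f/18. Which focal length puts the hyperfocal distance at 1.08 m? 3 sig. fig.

20.0 mm

From H = f²/(N·c) + f, with f ≪ H: f ≈ √(H·N·c) = √(1080 × 18 × 0.021) = √408.24 ≈ 20.20 mm.
Exact: f² + N·c·f − N·c·H = 0 ⇒ f = (−N·c + √((N·c)² + 4·N·c·H))/2 = (−0.378 + √1633.1)/2 ≈ 20.017 mm ≈ 20.0 mm.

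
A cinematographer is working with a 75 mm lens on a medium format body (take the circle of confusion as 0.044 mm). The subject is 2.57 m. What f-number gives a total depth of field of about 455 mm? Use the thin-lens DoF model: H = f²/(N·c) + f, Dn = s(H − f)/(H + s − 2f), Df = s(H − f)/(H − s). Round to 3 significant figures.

Write h = H − f = f²/(N·c). The thin-lens limits are Dn = s·h/(h + (s−f)) and Df = s·h/(h − (s−f)), so DoF = Df − Dn = 2·s·(s−f)·h / (h² − (s−f)²).
That is a quadratic in h: DoF·h² − 2·s·(s−f)·h − DoF·(s−f)² = 0 ⇒ h = (s−f)·(s + √(s² + DoF²)) / DoF = 2495 × (2570 + √(2570² + 455²)) / 455 = 2495 × (2570 + 2609.97) / 455 ≈ 28404 mm.
Then N = f²/(c·h) = 75² / (0.044 × 28404) = 5625 / 1249.8 ≈ 4.50.

f/4.50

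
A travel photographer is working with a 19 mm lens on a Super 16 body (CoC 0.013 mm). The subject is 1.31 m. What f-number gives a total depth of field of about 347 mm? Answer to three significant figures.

f/2.80

Write h = H − f = f²/(N·c). The thin-lens limits are Dn = s·h/(h + (s−f)) and Df = s·h/(h − (s−f)), so DoF = Df − Dn = 2·s·(s−f)·h / (h² − (s−f)²).
That is a quadratic in h: DoF·h² − 2·s·(s−f)·h − DoF·(s−f)² = 0 ⇒ h = (s−f)·(s + √(s² + DoF²)) / DoF = 1291 × (1310 + √(1310² + 347²)) / 347 = 1291 × (1310 + 1355.18) / 347 ≈ 9915.7 mm.
Then N = f²/(c·h) = 19² / (0.013 × 9915.7) = 361 / 128.90 ≈ 2.80.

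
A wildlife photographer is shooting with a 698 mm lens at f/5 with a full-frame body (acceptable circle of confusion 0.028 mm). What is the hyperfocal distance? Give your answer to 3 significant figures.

3480 m

Hyperfocal distance H = f²/(N·c) + f = 698²/(5 × 0.028) + 698 = 487204/0.14 + 698 ≈ 3480726.6 mm ≈ 3480 m.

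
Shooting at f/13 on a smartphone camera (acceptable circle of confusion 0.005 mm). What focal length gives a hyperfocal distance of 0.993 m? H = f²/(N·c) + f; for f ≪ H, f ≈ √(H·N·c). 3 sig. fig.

8.00 mm

From H = f²/(N·c) + f, with f ≪ H: f ≈ √(H·N·c) = √(993 × 13 × 0.005) = √64.545 ≈ 8.034 mm.
Exact: f² + N·c·f − N·c·H = 0 ⇒ f = (−N·c + √((N·c)² + 4·N·c·H))/2 = (−0.065 + √258.18)/2 ≈ 8.0016 mm ≈ 8.00 mm.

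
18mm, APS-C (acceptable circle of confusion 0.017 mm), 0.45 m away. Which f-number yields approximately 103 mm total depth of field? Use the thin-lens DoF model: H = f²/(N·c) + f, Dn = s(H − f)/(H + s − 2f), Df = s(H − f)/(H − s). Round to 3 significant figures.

f/4.98

Write h = H − f = f²/(N·c). The thin-lens limits are Dn = s·h/(h + (s−f)) and Df = s·h/(h − (s−f)), so DoF = Df − Dn = 2·s·(s−f)·h / (h² − (s−f)²).
That is a quadratic in h: DoF·h² − 2·s·(s−f)·h − DoF·(s−f)² = 0 ⇒ h = (s−f)·(s + √(s² + DoF²)) / DoF = 432 × (450 + √(450² + 103²)) / 103 = 432 × (450 + 461.637) / 103 ≈ 3823.6 mm.
Then N = f²/(c·h) = 18² / (0.017 × 3823.6) = 324 / 65.001 ≈ 4.98.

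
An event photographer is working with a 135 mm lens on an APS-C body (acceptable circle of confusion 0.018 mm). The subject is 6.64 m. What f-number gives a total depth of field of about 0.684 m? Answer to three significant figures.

f/8

Write h = H − f = f²/(N·c). The thin-lens limits are Dn = s·h/(h + (s−f)) and Df = s·h/(h − (s−f)), so DoF = Df − Dn = 2·s·(s−f)·h / (h² − (s−f)²).
That is a quadratic in h: DoF·h² − 2·s·(s−f)·h − DoF·(s−f)² = 0 ⇒ h = (s−f)·(s + √(s² + DoF²)) / DoF = 6505 × (6640 + √(6640² + 684²)) / 684 = 6505 × (6640 + 6675.14) / 684 ≈ 126630 mm.
Then N = f²/(c·h) = 135² / (0.018 × 126630) = 18225 / 2279.3 ≈ 8.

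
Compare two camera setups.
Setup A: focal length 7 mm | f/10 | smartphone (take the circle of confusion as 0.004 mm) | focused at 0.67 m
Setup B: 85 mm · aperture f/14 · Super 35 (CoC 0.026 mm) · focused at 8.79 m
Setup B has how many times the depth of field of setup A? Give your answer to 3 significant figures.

9.31

Setup A: H = 7²/(10×0.004) + 7 ≈ 1232.0 mm; DoF = Df − Dn = 1460.4 − 434.7 ≈ 1025.7 mm.
Setup B: H = 85²/(14×0.026) + 85 ≈ 19933.9 mm; DoF = Df − Dn = 15656.3 − 6110.3 ≈ 9546.0 mm.
Ratio = 9546.0 / 1025.7 ≈ 9.31.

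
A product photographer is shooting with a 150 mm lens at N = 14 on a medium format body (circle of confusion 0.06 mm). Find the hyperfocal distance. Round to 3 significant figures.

26.9 m

Hyperfocal distance H = f²/(N·c) + f = 150²/(14 × 0.06) + 150 = 22500/0.84 + 150 ≈ 26935.7 mm ≈ 26.9 m.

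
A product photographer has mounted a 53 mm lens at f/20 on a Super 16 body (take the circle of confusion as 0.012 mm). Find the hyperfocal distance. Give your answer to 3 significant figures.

Hyperfocal distance H = f²/(N·c) + f = 53²/(20 × 0.012) + 53 = 2809/0.24 + 53 ≈ 11757.2 mm ≈ 11.8 m.

11.8 m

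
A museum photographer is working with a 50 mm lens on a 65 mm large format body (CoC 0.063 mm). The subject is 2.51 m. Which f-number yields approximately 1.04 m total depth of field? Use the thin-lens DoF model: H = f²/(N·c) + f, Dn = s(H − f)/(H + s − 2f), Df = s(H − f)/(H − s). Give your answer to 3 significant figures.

Write h = H − f = f²/(N·c). The thin-lens limits are Dn = s·h/(h + (s−f)) and Df = s·h/(h − (s−f)), so DoF = Df − Dn = 2·s·(s−f)·h / (h² − (s−f)²).
That is a quadratic in h: DoF·h² − 2·s·(s−f)·h − DoF·(s−f)² = 0 ⇒ h = (s−f)·(s + √(s² + DoF²)) / DoF = 2460 × (2510 + √(2510² + 1040²)) / 1040 = 2460 × (2510 + 2716.93) / 1040 ≈ 12364 mm.
Then N = f²/(c·h) = 50² / (0.063 × 12364) = 2500 / 778.91 ≈ 3.21.

f/3.21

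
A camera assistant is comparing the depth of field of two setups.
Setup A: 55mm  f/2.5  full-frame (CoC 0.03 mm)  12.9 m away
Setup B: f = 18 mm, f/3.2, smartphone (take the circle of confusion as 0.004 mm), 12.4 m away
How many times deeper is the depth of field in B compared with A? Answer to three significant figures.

Setup A: H = 55²/(2.5×0.03) + 55 ≈ 40388.3 mm; DoF = Df − Dn = 18928.0 − 9784.1 ≈ 9143.9 mm.
Setup B: H = 18²/(3.2×0.004) + 18 ≈ 25330.5 mm; DoF = Df − Dn = 24274 − 8327 ≈ 15947 mm.
Ratio = 15947 / 9143.9 ≈ 1.74.

1.74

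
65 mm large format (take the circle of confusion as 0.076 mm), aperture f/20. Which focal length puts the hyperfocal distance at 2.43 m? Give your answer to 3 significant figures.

From H = f²/(N·c) + f, with f ≪ H: f ≈ √(H·N·c) = √(2430 × 20 × 0.076) = √3693.6 ≈ 60.77 mm.
Exact: f² + N·c·f − N·c·H = 0 ⇒ f = (−N·c + √((N·c)² + 4·N·c·H))/2 = (−1.52 + √14777)/2 ≈ 60.020 mm ≈ 60.0 mm.

60.0 mm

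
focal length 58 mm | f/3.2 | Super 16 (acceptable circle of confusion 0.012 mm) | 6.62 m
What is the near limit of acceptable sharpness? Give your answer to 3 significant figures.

Hyperfocal distance H = f²/(N·c) + f = 58²/(3.2 × 0.012) + 58 = 3364/0.0384 + 58 ≈ 87662.2 mm ≈ 87.66 m.
Near limit Dn = s·(H − f)/(H + s − 2f) = 6620 × (87662.2 − 58) / (87662.2 + 6620 − 2 × 58) = 6620 × 87604.2 / 94166.2 ≈ 6158.7 mm ≈ 6.16 m.

6.16 m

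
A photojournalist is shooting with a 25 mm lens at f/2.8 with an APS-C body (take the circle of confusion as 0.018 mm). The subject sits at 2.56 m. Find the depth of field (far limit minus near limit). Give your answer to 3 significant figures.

Hyperfocal distance H = f²/(N·c) + f = 25²/(2.8 × 0.018) + 25 = 625/0.0504 + 25 ≈ 12425.8 mm ≈ 12.43 m.
Near limit Dn = s·(H − f)/(H + s − 2f) = 2560 × (12425.8 − 25) / (12425.8 + 2560 − 2 × 25) = 2560 × 12400.8 / 14935.8 ≈ 2125.5 mm.
Far limit Df = s·(H − f)/(H − s) = 2560 × (12425.8 − 25) / (12425.8 − 2560) = 2560 × 12400.8 / 9865.8 ≈ 3217.8 mm.
Depth of field = Df − Dn = 3217.8 − 2125.5 ≈ 1092.3 mm ≈ 1.09 m.

1.09 m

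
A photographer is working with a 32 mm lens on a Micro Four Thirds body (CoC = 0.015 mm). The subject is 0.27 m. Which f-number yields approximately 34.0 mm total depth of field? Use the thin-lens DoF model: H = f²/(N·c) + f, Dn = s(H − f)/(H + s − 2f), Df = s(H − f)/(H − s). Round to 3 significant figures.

f/18

Write h = H − f = f²/(N·c). The thin-lens limits are Dn = s·h/(h + (s−f)) and Df = s·h/(h − (s−f)), so DoF = Df − Dn = 2·s·(s−f)·h / (h² − (s−f)²).
That is a quadratic in h: DoF·h² − 2·s·(s−f)·h − DoF·(s−f)² = 0 ⇒ h = (s−f)·(s + √(s² + DoF²)) / DoF = 238 × (270 + √(270² + 34²)) / 34 = 238 × (270 + 272.132) / 34 ≈ 3794.9 mm.
Then N = f²/(c·h) = 32² / (0.015 × 3794.9) = 1024 / 56.924 ≈ 18.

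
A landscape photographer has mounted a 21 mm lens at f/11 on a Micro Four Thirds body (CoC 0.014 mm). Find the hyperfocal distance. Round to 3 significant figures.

Hyperfocal distance H = f²/(N·c) + f = 21²/(11 × 0.014) + 21 = 441/0.154 + 21 ≈ 2884.6 mm ≈ 2.88 m.

2.88 m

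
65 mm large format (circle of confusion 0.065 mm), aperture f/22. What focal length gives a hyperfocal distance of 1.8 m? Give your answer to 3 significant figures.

From H = f²/(N·c) + f, with f ≪ H: f ≈ √(H·N·c) = √(1800 × 22 × 0.065) = √2574.0 ≈ 50.73 mm.
Exact: f² + N·c·f − N·c·H = 0 ⇒ f = (−N·c + √((N·c)² + 4·N·c·H))/2 = (−1.43 + √10298)/2 ≈ 50.025 mm ≈ 50.0 mm.

50.0 mm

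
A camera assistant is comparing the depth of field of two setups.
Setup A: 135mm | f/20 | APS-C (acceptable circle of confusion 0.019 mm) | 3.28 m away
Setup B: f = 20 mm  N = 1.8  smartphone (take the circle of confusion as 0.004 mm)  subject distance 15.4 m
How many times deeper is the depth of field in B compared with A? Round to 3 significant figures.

Setup A: H = 135²/(20×0.019) + 135 ≈ 48095.5 mm; DoF = Df − Dn = 3510.18 − 3078.15 ≈ 432.03 mm.
Setup B: H = 20²/(1.8×0.004) + 20 ≈ 55575.6 mm; DoF = Df − Dn = 21295.4 − 12061.0 ≈ 9234.4 mm.
Ratio = 9234.4 / 432.03 ≈ 21.4.

21.4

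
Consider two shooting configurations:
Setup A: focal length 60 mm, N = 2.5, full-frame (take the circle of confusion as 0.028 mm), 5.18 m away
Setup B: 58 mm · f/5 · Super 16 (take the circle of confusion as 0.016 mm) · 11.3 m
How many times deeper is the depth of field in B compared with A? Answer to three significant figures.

Setup A: H = 60²/(2.5×0.028) + 60 ≈ 51488.6 mm; DoF = Df − Dn = 5752.7 − 4711.0 ≈ 1041.7 mm.
Setup B: H = 58²/(5×0.016) + 58 ≈ 42108.0 mm; DoF = Df − Dn = 15423.4 − 8916.3 ≈ 6507.1 mm.
Ratio = 6507.1 / 1041.7 ≈ 6.25.

6.25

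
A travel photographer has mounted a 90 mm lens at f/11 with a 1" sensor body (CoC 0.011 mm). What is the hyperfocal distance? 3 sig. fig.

Hyperfocal distance H = f²/(N·c) + f = 90²/(11 × 0.011) + 90 = 8100/0.121 + 90 ≈ 67032.1 mm ≈ 67.0 m.

67.0 m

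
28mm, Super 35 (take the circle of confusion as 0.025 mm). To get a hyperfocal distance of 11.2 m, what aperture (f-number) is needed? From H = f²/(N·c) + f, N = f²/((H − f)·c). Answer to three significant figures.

Rearrange H = f²/(N·c) + f for N: N = f² / ((H − f)·c).
N = 28² / ((11200 − 28) × 0.025) = 784 / 279.3 ≈ 2.81.

f/2.81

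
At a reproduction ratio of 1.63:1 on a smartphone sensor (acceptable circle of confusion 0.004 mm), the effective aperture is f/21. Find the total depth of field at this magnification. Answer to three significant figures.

At magnification m, DoF ≈ 2·N_eff·c/m² = 2 × 21 × 0.004 / 1.63² = 0.168 / 2.657 ≈ 0.0632 mm.

0.0632 mm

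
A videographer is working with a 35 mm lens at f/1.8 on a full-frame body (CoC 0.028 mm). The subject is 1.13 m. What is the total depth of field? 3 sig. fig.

102 mm

Hyperfocal distance H = f²/(N·c) + f = 35²/(1.8 × 0.028) + 35 = 1225/0.0504 + 35 ≈ 24340.6 mm ≈ 24.34 m.
Near limit Dn = s·(H − f)/(H + s − 2f) = 1130 × (24340.6 − 35) / (24340.6 + 1130 − 2 × 35) = 1130 × 24305.6 / 25400.6 ≈ 1081.29 mm.
Far limit Df = s·(H − f)/(H − s) = 1130 × (24340.6 − 35) / (24340.6 − 1130) = 1130 × 24305.6 / 23210.6 ≈ 1183.31 mm.
Depth of field = Df − Dn = 1183.31 − 1081.29 ≈ 102.02 mm.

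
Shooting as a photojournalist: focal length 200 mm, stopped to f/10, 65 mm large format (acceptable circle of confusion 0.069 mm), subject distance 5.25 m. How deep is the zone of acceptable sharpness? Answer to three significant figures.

Hyperfocal distance H = f²/(N·c) + f = 200²/(10 × 0.069) + 200 = 40000/0.69 + 200 ≈ 58171.0 mm ≈ 58.17 m.
Near limit Dn = s·(H − f)/(H + s − 2f) = 5250 × (58171.0 − 200) / (58171.0 + 5250 − 2 × 200) = 5250 × 57971.0 / 63021.0 ≈ 4829.31 mm.
Far limit Df = s·(H − f)/(H − s) = 5250 × (58171.0 − 200) / (58171.0 − 5250) = 5250 × 57971.0 / 52921.0 ≈ 5750.98 mm.
Depth of field = Df − Dn = 5750.98 − 4829.31 ≈ 921.67 mm ≈ 0.922 m.

0.922 m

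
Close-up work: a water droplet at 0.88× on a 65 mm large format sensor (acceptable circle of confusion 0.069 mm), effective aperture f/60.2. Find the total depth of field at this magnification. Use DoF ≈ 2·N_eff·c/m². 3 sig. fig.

10.7 mm

At magnification m, DoF ≈ 2·N_eff·c/m² = 2 × 60.2 × 0.069 / 0.88² = 8.308 / 0.7744 ≈ 10.7 mm.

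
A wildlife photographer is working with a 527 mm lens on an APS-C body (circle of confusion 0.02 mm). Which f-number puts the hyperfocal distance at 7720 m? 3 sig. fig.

f/1.80

Rearrange H = f²/(N·c) + f for N: N = f² / ((H − f)·c).
N = 527² / ((7720000 − 527) × 0.02) = 277729 / 154389 ≈ 1.80.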